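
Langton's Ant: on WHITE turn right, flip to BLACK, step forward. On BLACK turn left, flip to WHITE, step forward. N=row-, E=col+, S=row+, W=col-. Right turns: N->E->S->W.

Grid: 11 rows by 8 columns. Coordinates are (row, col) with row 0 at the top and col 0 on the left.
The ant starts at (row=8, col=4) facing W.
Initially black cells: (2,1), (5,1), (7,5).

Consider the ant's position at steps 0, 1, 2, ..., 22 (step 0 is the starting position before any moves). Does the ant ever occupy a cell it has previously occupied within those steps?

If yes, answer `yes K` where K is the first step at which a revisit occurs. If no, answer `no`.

Step 1: on WHITE (8,4): turn R to N, flip to black, move to (7,4). |black|=4 — new cell
Step 2: on WHITE (7,4): turn R to E, flip to black, move to (7,5). |black|=5 — new cell
Step 3: on BLACK (7,5): turn L to N, flip to white, move to (6,5). |black|=4 — new cell
Step 4: on WHITE (6,5): turn R to E, flip to black, move to (6,6). |black|=5 — new cell
Step 5: on WHITE (6,6): turn R to S, flip to black, move to (7,6). |black|=6 — new cell
Step 6: on WHITE (7,6): turn R to W, flip to black, move to (7,5). |black|=7 — REVISIT

Answer: yes 6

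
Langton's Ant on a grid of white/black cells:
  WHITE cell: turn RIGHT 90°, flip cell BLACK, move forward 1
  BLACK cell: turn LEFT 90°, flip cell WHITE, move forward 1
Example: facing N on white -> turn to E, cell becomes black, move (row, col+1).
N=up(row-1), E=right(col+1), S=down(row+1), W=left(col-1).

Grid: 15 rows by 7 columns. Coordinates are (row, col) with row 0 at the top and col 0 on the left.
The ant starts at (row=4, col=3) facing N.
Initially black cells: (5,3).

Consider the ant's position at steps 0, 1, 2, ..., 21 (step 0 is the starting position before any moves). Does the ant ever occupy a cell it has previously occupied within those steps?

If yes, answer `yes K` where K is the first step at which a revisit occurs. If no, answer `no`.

Answer: yes 7

Derivation:
Step 1: on WHITE (4,3): turn R to E, flip to black, move to (4,4). |black|=2 — new cell
Step 2: on WHITE (4,4): turn R to S, flip to black, move to (5,4). |black|=3 — new cell
Step 3: on WHITE (5,4): turn R to W, flip to black, move to (5,3). |black|=4 — new cell
Step 4: on BLACK (5,3): turn L to S, flip to white, move to (6,3). |black|=3 — new cell
Step 5: on WHITE (6,3): turn R to W, flip to black, move to (6,2). |black|=4 — new cell
Step 6: on WHITE (6,2): turn R to N, flip to black, move to (5,2). |black|=5 — new cell
Step 7: on WHITE (5,2): turn R to E, flip to black, move to (5,3). |black|=6 — REVISIT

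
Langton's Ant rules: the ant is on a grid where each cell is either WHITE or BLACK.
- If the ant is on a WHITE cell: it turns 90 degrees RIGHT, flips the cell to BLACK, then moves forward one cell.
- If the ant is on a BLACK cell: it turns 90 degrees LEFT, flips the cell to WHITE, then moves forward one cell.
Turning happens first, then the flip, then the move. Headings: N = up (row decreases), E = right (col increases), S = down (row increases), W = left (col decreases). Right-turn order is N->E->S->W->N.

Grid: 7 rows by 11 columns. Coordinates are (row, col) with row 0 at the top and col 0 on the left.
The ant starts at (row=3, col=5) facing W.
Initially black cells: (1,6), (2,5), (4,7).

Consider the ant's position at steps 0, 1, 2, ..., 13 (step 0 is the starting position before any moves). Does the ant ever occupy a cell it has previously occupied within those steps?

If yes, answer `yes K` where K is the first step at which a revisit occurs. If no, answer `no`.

Step 1: on WHITE (3,5): turn R to N, flip to black, move to (2,5). |black|=4 — new cell
Step 2: on BLACK (2,5): turn L to W, flip to white, move to (2,4). |black|=3 — new cell
Step 3: on WHITE (2,4): turn R to N, flip to black, move to (1,4). |black|=4 — new cell
Step 4: on WHITE (1,4): turn R to E, flip to black, move to (1,5). |black|=5 — new cell
Step 5: on WHITE (1,5): turn R to S, flip to black, move to (2,5). |black|=6 — REVISIT

Answer: yes 5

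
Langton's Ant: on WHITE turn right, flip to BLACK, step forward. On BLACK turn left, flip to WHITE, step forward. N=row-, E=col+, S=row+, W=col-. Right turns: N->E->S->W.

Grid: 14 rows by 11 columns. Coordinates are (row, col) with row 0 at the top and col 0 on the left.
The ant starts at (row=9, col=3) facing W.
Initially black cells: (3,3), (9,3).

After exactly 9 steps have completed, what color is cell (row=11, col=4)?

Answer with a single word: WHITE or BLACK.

Step 1: on BLACK (9,3): turn L to S, flip to white, move to (10,3). |black|=1
Step 2: on WHITE (10,3): turn R to W, flip to black, move to (10,2). |black|=2
Step 3: on WHITE (10,2): turn R to N, flip to black, move to (9,2). |black|=3
Step 4: on WHITE (9,2): turn R to E, flip to black, move to (9,3). |black|=4
Step 5: on WHITE (9,3): turn R to S, flip to black, move to (10,3). |black|=5
Step 6: on BLACK (10,3): turn L to E, flip to white, move to (10,4). |black|=4
Step 7: on WHITE (10,4): turn R to S, flip to black, move to (11,4). |black|=5
Step 8: on WHITE (11,4): turn R to W, flip to black, move to (11,3). |black|=6
Step 9: on WHITE (11,3): turn R to N, flip to black, move to (10,3). |black|=7

Answer: BLACK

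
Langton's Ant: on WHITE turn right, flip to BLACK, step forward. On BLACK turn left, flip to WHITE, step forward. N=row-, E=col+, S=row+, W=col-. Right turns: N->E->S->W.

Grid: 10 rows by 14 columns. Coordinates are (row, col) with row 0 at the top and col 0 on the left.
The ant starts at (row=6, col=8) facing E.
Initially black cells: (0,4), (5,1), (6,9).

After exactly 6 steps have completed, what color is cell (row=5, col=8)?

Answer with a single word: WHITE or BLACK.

Answer: BLACK

Derivation:
Step 1: on WHITE (6,8): turn R to S, flip to black, move to (7,8). |black|=4
Step 2: on WHITE (7,8): turn R to W, flip to black, move to (7,7). |black|=5
Step 3: on WHITE (7,7): turn R to N, flip to black, move to (6,7). |black|=6
Step 4: on WHITE (6,7): turn R to E, flip to black, move to (6,8). |black|=7
Step 5: on BLACK (6,8): turn L to N, flip to white, move to (5,8). |black|=6
Step 6: on WHITE (5,8): turn R to E, flip to black, move to (5,9). |black|=7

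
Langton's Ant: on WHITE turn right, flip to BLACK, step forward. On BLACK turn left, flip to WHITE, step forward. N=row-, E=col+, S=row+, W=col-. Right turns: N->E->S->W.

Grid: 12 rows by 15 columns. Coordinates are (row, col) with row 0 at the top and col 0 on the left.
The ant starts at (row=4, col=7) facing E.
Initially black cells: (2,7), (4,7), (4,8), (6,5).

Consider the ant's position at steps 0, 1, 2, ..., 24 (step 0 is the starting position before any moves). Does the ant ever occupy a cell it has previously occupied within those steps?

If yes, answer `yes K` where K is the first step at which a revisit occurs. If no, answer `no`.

Step 1: on BLACK (4,7): turn L to N, flip to white, move to (3,7). |black|=3 — new cell
Step 2: on WHITE (3,7): turn R to E, flip to black, move to (3,8). |black|=4 — new cell
Step 3: on WHITE (3,8): turn R to S, flip to black, move to (4,8). |black|=5 — new cell
Step 4: on BLACK (4,8): turn L to E, flip to white, move to (4,9). |black|=4 — new cell
Step 5: on WHITE (4,9): turn R to S, flip to black, move to (5,9). |black|=5 — new cell
Step 6: on WHITE (5,9): turn R to W, flip to black, move to (5,8). |black|=6 — new cell
Step 7: on WHITE (5,8): turn R to N, flip to black, move to (4,8). |black|=7 — REVISIT

Answer: yes 7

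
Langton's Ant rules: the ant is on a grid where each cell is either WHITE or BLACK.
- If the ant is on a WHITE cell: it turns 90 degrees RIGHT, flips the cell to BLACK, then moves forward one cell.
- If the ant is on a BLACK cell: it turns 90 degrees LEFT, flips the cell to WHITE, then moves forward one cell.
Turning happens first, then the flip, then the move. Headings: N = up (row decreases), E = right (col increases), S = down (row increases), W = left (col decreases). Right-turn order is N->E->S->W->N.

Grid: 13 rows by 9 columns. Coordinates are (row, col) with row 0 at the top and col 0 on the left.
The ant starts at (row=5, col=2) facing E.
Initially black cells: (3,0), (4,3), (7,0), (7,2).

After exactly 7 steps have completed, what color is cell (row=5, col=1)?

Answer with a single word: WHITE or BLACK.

Step 1: on WHITE (5,2): turn R to S, flip to black, move to (6,2). |black|=5
Step 2: on WHITE (6,2): turn R to W, flip to black, move to (6,1). |black|=6
Step 3: on WHITE (6,1): turn R to N, flip to black, move to (5,1). |black|=7
Step 4: on WHITE (5,1): turn R to E, flip to black, move to (5,2). |black|=8
Step 5: on BLACK (5,2): turn L to N, flip to white, move to (4,2). |black|=7
Step 6: on WHITE (4,2): turn R to E, flip to black, move to (4,3). |black|=8
Step 7: on BLACK (4,3): turn L to N, flip to white, move to (3,3). |black|=7

Answer: BLACK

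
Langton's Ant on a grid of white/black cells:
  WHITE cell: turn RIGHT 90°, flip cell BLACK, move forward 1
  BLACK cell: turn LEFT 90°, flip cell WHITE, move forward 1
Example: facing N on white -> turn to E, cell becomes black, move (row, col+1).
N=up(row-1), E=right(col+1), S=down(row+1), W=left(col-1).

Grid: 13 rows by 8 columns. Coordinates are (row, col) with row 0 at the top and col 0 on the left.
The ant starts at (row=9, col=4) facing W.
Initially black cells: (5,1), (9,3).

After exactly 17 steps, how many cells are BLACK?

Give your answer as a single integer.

Step 1: on WHITE (9,4): turn R to N, flip to black, move to (8,4). |black|=3
Step 2: on WHITE (8,4): turn R to E, flip to black, move to (8,5). |black|=4
Step 3: on WHITE (8,5): turn R to S, flip to black, move to (9,5). |black|=5
Step 4: on WHITE (9,5): turn R to W, flip to black, move to (9,4). |black|=6
Step 5: on BLACK (9,4): turn L to S, flip to white, move to (10,4). |black|=5
Step 6: on WHITE (10,4): turn R to W, flip to black, move to (10,3). |black|=6
Step 7: on WHITE (10,3): turn R to N, flip to black, move to (9,3). |black|=7
Step 8: on BLACK (9,3): turn L to W, flip to white, move to (9,2). |black|=6
Step 9: on WHITE (9,2): turn R to N, flip to black, move to (8,2). |black|=7
Step 10: on WHITE (8,2): turn R to E, flip to black, move to (8,3). |black|=8
Step 11: on WHITE (8,3): turn R to S, flip to black, move to (9,3). |black|=9
Step 12: on WHITE (9,3): turn R to W, flip to black, move to (9,2). |black|=10
Step 13: on BLACK (9,2): turn L to S, flip to white, move to (10,2). |black|=9
Step 14: on WHITE (10,2): turn R to W, flip to black, move to (10,1). |black|=10
Step 15: on WHITE (10,1): turn R to N, flip to black, move to (9,1). |black|=11
Step 16: on WHITE (9,1): turn R to E, flip to black, move to (9,2). |black|=12
Step 17: on WHITE (9,2): turn R to S, flip to black, move to (10,2). |black|=13

Answer: 13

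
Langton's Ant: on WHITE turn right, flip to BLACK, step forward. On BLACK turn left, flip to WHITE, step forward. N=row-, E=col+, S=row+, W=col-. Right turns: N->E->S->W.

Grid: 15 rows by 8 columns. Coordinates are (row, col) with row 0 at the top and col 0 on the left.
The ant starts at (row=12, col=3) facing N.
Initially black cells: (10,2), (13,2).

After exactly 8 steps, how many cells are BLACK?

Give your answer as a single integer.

Step 1: on WHITE (12,3): turn R to E, flip to black, move to (12,4). |black|=3
Step 2: on WHITE (12,4): turn R to S, flip to black, move to (13,4). |black|=4
Step 3: on WHITE (13,4): turn R to W, flip to black, move to (13,3). |black|=5
Step 4: on WHITE (13,3): turn R to N, flip to black, move to (12,3). |black|=6
Step 5: on BLACK (12,3): turn L to W, flip to white, move to (12,2). |black|=5
Step 6: on WHITE (12,2): turn R to N, flip to black, move to (11,2). |black|=6
Step 7: on WHITE (11,2): turn R to E, flip to black, move to (11,3). |black|=7
Step 8: on WHITE (11,3): turn R to S, flip to black, move to (12,3). |black|=8

Answer: 8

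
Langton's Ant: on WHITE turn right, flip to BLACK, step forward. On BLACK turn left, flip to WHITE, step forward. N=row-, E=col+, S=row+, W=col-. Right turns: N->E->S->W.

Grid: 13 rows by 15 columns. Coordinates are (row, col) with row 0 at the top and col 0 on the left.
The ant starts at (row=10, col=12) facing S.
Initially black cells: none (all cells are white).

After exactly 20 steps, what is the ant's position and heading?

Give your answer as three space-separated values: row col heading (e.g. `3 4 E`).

Answer: 8 14 N

Derivation:
Step 1: on WHITE (10,12): turn R to W, flip to black, move to (10,11). |black|=1
Step 2: on WHITE (10,11): turn R to N, flip to black, move to (9,11). |black|=2
Step 3: on WHITE (9,11): turn R to E, flip to black, move to (9,12). |black|=3
Step 4: on WHITE (9,12): turn R to S, flip to black, move to (10,12). |black|=4
Step 5: on BLACK (10,12): turn L to E, flip to white, move to (10,13). |black|=3
Step 6: on WHITE (10,13): turn R to S, flip to black, move to (11,13). |black|=4
Step 7: on WHITE (11,13): turn R to W, flip to black, move to (11,12). |black|=5
Step 8: on WHITE (11,12): turn R to N, flip to black, move to (10,12). |black|=6
Step 9: on WHITE (10,12): turn R to E, flip to black, move to (10,13). |black|=7
Step 10: on BLACK (10,13): turn L to N, flip to white, move to (9,13). |black|=6
Step 11: on WHITE (9,13): turn R to E, flip to black, move to (9,14). |black|=7
Step 12: on WHITE (9,14): turn R to S, flip to black, move to (10,14). |black|=8
Step 13: on WHITE (10,14): turn R to W, flip to black, move to (10,13). |black|=9
Step 14: on WHITE (10,13): turn R to N, flip to black, move to (9,13). |black|=10
Step 15: on BLACK (9,13): turn L to W, flip to white, move to (9,12). |black|=9
Step 16: on BLACK (9,12): turn L to S, flip to white, move to (10,12). |black|=8
Step 17: on BLACK (10,12): turn L to E, flip to white, move to (10,13). |black|=7
Step 18: on BLACK (10,13): turn L to N, flip to white, move to (9,13). |black|=6
Step 19: on WHITE (9,13): turn R to E, flip to black, move to (9,14). |black|=7
Step 20: on BLACK (9,14): turn L to N, flip to white, move to (8,14). |black|=6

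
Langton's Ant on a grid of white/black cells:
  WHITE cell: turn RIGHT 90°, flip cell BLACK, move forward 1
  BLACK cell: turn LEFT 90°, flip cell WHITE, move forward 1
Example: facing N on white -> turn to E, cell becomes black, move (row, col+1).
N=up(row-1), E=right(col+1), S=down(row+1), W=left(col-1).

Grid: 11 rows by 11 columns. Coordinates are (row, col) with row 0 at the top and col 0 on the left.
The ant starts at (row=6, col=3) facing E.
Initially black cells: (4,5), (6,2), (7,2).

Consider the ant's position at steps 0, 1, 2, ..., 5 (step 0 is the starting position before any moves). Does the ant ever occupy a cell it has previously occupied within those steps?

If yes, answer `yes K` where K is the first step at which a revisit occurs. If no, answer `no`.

Step 1: on WHITE (6,3): turn R to S, flip to black, move to (7,3). |black|=4 — new cell
Step 2: on WHITE (7,3): turn R to W, flip to black, move to (7,2). |black|=5 — new cell
Step 3: on BLACK (7,2): turn L to S, flip to white, move to (8,2). |black|=4 — new cell
Step 4: on WHITE (8,2): turn R to W, flip to black, move to (8,1). |black|=5 — new cell
Step 5: on WHITE (8,1): turn R to N, flip to black, move to (7,1). |black|=6 — new cell
No revisit within 5 steps.

Answer: no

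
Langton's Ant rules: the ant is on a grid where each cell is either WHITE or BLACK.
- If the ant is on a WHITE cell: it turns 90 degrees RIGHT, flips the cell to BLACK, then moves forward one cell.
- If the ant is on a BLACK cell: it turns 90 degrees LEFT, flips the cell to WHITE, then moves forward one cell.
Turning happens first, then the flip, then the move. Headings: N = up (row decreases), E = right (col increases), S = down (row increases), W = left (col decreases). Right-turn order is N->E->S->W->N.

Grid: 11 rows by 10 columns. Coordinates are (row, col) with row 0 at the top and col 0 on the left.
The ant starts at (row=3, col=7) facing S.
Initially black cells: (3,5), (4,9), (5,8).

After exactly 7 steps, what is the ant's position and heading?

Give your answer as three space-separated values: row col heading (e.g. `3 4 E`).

Step 1: on WHITE (3,7): turn R to W, flip to black, move to (3,6). |black|=4
Step 2: on WHITE (3,6): turn R to N, flip to black, move to (2,6). |black|=5
Step 3: on WHITE (2,6): turn R to E, flip to black, move to (2,7). |black|=6
Step 4: on WHITE (2,7): turn R to S, flip to black, move to (3,7). |black|=7
Step 5: on BLACK (3,7): turn L to E, flip to white, move to (3,8). |black|=6
Step 6: on WHITE (3,8): turn R to S, flip to black, move to (4,8). |black|=7
Step 7: on WHITE (4,8): turn R to W, flip to black, move to (4,7). |black|=8

Answer: 4 7 W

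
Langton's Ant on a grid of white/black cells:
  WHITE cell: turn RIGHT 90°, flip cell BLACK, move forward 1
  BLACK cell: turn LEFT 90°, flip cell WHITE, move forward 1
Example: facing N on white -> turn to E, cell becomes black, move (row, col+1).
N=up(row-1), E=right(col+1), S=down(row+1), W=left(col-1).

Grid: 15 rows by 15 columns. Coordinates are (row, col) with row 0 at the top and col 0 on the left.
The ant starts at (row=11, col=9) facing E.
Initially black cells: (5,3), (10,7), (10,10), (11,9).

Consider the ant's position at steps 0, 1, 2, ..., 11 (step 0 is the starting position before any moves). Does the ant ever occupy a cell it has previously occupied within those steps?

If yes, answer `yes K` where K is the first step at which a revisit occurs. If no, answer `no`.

Answer: yes 6

Derivation:
Step 1: on BLACK (11,9): turn L to N, flip to white, move to (10,9). |black|=3 — new cell
Step 2: on WHITE (10,9): turn R to E, flip to black, move to (10,10). |black|=4 — new cell
Step 3: on BLACK (10,10): turn L to N, flip to white, move to (9,10). |black|=3 — new cell
Step 4: on WHITE (9,10): turn R to E, flip to black, move to (9,11). |black|=4 — new cell
Step 5: on WHITE (9,11): turn R to S, flip to black, move to (10,11). |black|=5 — new cell
Step 6: on WHITE (10,11): turn R to W, flip to black, move to (10,10). |black|=6 — REVISIT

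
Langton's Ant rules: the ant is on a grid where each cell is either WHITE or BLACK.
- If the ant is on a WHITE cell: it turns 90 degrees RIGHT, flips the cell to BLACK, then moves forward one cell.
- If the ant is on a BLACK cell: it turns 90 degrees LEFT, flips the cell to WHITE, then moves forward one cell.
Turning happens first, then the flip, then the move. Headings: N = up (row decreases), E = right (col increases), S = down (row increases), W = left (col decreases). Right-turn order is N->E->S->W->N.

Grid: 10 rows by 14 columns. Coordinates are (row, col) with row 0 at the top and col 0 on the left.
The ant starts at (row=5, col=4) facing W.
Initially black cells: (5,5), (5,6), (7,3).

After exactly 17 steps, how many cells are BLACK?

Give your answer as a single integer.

Step 1: on WHITE (5,4): turn R to N, flip to black, move to (4,4). |black|=4
Step 2: on WHITE (4,4): turn R to E, flip to black, move to (4,5). |black|=5
Step 3: on WHITE (4,5): turn R to S, flip to black, move to (5,5). |black|=6
Step 4: on BLACK (5,5): turn L to E, flip to white, move to (5,6). |black|=5
Step 5: on BLACK (5,6): turn L to N, flip to white, move to (4,6). |black|=4
Step 6: on WHITE (4,6): turn R to E, flip to black, move to (4,7). |black|=5
Step 7: on WHITE (4,7): turn R to S, flip to black, move to (5,7). |black|=6
Step 8: on WHITE (5,7): turn R to W, flip to black, move to (5,6). |black|=7
Step 9: on WHITE (5,6): turn R to N, flip to black, move to (4,6). |black|=8
Step 10: on BLACK (4,6): turn L to W, flip to white, move to (4,5). |black|=7
Step 11: on BLACK (4,5): turn L to S, flip to white, move to (5,5). |black|=6
Step 12: on WHITE (5,5): turn R to W, flip to black, move to (5,4). |black|=7
Step 13: on BLACK (5,4): turn L to S, flip to white, move to (6,4). |black|=6
Step 14: on WHITE (6,4): turn R to W, flip to black, move to (6,3). |black|=7
Step 15: on WHITE (6,3): turn R to N, flip to black, move to (5,3). |black|=8
Step 16: on WHITE (5,3): turn R to E, flip to black, move to (5,4). |black|=9
Step 17: on WHITE (5,4): turn R to S, flip to black, move to (6,4). |black|=10

Answer: 10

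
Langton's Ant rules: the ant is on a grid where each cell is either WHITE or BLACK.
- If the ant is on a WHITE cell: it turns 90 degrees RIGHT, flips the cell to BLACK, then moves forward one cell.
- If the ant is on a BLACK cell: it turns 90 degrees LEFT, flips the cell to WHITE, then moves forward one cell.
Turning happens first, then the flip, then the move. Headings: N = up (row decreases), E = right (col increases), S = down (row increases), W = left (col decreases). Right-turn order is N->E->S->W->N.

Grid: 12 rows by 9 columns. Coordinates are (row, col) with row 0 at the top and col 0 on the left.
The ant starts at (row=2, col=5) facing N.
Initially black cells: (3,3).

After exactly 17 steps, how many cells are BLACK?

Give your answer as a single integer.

Step 1: on WHITE (2,5): turn R to E, flip to black, move to (2,6). |black|=2
Step 2: on WHITE (2,6): turn R to S, flip to black, move to (3,6). |black|=3
Step 3: on WHITE (3,6): turn R to W, flip to black, move to (3,5). |black|=4
Step 4: on WHITE (3,5): turn R to N, flip to black, move to (2,5). |black|=5
Step 5: on BLACK (2,5): turn L to W, flip to white, move to (2,4). |black|=4
Step 6: on WHITE (2,4): turn R to N, flip to black, move to (1,4). |black|=5
Step 7: on WHITE (1,4): turn R to E, flip to black, move to (1,5). |black|=6
Step 8: on WHITE (1,5): turn R to S, flip to black, move to (2,5). |black|=7
Step 9: on WHITE (2,5): turn R to W, flip to black, move to (2,4). |black|=8
Step 10: on BLACK (2,4): turn L to S, flip to white, move to (3,4). |black|=7
Step 11: on WHITE (3,4): turn R to W, flip to black, move to (3,3). |black|=8
Step 12: on BLACK (3,3): turn L to S, flip to white, move to (4,3). |black|=7
Step 13: on WHITE (4,3): turn R to W, flip to black, move to (4,2). |black|=8
Step 14: on WHITE (4,2): turn R to N, flip to black, move to (3,2). |black|=9
Step 15: on WHITE (3,2): turn R to E, flip to black, move to (3,3). |black|=10
Step 16: on WHITE (3,3): turn R to S, flip to black, move to (4,3). |black|=11
Step 17: on BLACK (4,3): turn L to E, flip to white, move to (4,4). |black|=10

Answer: 10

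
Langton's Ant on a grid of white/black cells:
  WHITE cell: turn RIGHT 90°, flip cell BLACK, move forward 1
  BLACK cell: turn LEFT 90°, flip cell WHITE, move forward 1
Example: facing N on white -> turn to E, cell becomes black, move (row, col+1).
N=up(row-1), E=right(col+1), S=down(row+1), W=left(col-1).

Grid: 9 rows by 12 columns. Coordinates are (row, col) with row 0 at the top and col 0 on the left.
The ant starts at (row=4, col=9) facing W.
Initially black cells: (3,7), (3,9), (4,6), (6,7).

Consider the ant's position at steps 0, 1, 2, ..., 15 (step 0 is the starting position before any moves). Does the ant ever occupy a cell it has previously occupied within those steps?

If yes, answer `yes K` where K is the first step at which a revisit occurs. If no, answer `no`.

Step 1: on WHITE (4,9): turn R to N, flip to black, move to (3,9). |black|=5 — new cell
Step 2: on BLACK (3,9): turn L to W, flip to white, move to (3,8). |black|=4 — new cell
Step 3: on WHITE (3,8): turn R to N, flip to black, move to (2,8). |black|=5 — new cell
Step 4: on WHITE (2,8): turn R to E, flip to black, move to (2,9). |black|=6 — new cell
Step 5: on WHITE (2,9): turn R to S, flip to black, move to (3,9). |black|=7 — REVISIT

Answer: yes 5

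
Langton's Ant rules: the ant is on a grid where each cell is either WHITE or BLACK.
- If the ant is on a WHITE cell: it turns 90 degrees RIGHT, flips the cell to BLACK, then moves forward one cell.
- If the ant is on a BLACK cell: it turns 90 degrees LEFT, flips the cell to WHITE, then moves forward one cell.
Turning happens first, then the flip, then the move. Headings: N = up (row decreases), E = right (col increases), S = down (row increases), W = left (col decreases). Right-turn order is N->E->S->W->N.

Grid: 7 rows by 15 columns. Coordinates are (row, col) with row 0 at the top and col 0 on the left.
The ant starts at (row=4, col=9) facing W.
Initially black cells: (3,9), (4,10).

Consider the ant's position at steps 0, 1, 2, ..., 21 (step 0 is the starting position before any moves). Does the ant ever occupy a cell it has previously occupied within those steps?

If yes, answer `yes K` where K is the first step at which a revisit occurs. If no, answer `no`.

Answer: yes 5

Derivation:
Step 1: on WHITE (4,9): turn R to N, flip to black, move to (3,9). |black|=3 — new cell
Step 2: on BLACK (3,9): turn L to W, flip to white, move to (3,8). |black|=2 — new cell
Step 3: on WHITE (3,8): turn R to N, flip to black, move to (2,8). |black|=3 — new cell
Step 4: on WHITE (2,8): turn R to E, flip to black, move to (2,9). |black|=4 — new cell
Step 5: on WHITE (2,9): turn R to S, flip to black, move to (3,9). |black|=5 — REVISIT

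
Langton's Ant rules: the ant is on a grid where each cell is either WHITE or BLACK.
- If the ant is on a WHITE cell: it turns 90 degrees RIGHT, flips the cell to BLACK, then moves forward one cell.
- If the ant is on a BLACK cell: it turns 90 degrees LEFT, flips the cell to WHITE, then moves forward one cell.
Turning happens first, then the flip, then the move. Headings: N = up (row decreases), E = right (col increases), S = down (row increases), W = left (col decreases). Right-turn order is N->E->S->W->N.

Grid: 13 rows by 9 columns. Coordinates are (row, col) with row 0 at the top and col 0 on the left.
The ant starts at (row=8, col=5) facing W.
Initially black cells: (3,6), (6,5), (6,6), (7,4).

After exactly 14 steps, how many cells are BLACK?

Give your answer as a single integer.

Answer: 14

Derivation:
Step 1: on WHITE (8,5): turn R to N, flip to black, move to (7,5). |black|=5
Step 2: on WHITE (7,5): turn R to E, flip to black, move to (7,6). |black|=6
Step 3: on WHITE (7,6): turn R to S, flip to black, move to (8,6). |black|=7
Step 4: on WHITE (8,6): turn R to W, flip to black, move to (8,5). |black|=8
Step 5: on BLACK (8,5): turn L to S, flip to white, move to (9,5). |black|=7
Step 6: on WHITE (9,5): turn R to W, flip to black, move to (9,4). |black|=8
Step 7: on WHITE (9,4): turn R to N, flip to black, move to (8,4). |black|=9
Step 8: on WHITE (8,4): turn R to E, flip to black, move to (8,5). |black|=10
Step 9: on WHITE (8,5): turn R to S, flip to black, move to (9,5). |black|=11
Step 10: on BLACK (9,5): turn L to E, flip to white, move to (9,6). |black|=10
Step 11: on WHITE (9,6): turn R to S, flip to black, move to (10,6). |black|=11
Step 12: on WHITE (10,6): turn R to W, flip to black, move to (10,5). |black|=12
Step 13: on WHITE (10,5): turn R to N, flip to black, move to (9,5). |black|=13
Step 14: on WHITE (9,5): turn R to E, flip to black, move to (9,6). |black|=14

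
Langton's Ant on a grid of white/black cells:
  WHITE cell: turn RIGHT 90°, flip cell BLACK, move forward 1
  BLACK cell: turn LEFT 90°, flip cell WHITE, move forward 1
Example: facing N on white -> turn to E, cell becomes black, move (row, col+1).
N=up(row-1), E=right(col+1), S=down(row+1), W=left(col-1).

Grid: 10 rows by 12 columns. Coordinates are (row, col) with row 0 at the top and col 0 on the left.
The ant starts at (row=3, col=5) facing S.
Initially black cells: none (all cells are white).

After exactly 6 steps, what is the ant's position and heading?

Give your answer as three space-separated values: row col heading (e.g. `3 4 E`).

Step 1: on WHITE (3,5): turn R to W, flip to black, move to (3,4). |black|=1
Step 2: on WHITE (3,4): turn R to N, flip to black, move to (2,4). |black|=2
Step 3: on WHITE (2,4): turn R to E, flip to black, move to (2,5). |black|=3
Step 4: on WHITE (2,5): turn R to S, flip to black, move to (3,5). |black|=4
Step 5: on BLACK (3,5): turn L to E, flip to white, move to (3,6). |black|=3
Step 6: on WHITE (3,6): turn R to S, flip to black, move to (4,6). |black|=4

Answer: 4 6 S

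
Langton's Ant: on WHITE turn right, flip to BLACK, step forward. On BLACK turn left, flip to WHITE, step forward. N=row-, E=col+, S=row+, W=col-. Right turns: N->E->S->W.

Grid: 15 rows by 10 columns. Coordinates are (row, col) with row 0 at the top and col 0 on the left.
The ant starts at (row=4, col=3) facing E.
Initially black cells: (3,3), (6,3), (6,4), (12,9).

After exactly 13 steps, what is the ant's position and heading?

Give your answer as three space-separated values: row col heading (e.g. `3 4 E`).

Answer: 5 3 S

Derivation:
Step 1: on WHITE (4,3): turn R to S, flip to black, move to (5,3). |black|=5
Step 2: on WHITE (5,3): turn R to W, flip to black, move to (5,2). |black|=6
Step 3: on WHITE (5,2): turn R to N, flip to black, move to (4,2). |black|=7
Step 4: on WHITE (4,2): turn R to E, flip to black, move to (4,3). |black|=8
Step 5: on BLACK (4,3): turn L to N, flip to white, move to (3,3). |black|=7
Step 6: on BLACK (3,3): turn L to W, flip to white, move to (3,2). |black|=6
Step 7: on WHITE (3,2): turn R to N, flip to black, move to (2,2). |black|=7
Step 8: on WHITE (2,2): turn R to E, flip to black, move to (2,3). |black|=8
Step 9: on WHITE (2,3): turn R to S, flip to black, move to (3,3). |black|=9
Step 10: on WHITE (3,3): turn R to W, flip to black, move to (3,2). |black|=10
Step 11: on BLACK (3,2): turn L to S, flip to white, move to (4,2). |black|=9
Step 12: on BLACK (4,2): turn L to E, flip to white, move to (4,3). |black|=8
Step 13: on WHITE (4,3): turn R to S, flip to black, move to (5,3). |black|=9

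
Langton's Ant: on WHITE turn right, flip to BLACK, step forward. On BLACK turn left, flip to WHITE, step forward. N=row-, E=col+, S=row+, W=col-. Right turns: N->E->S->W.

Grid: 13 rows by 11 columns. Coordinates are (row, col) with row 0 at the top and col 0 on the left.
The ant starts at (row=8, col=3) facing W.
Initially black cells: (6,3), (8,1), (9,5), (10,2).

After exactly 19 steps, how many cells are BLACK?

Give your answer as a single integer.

Step 1: on WHITE (8,3): turn R to N, flip to black, move to (7,3). |black|=5
Step 2: on WHITE (7,3): turn R to E, flip to black, move to (7,4). |black|=6
Step 3: on WHITE (7,4): turn R to S, flip to black, move to (8,4). |black|=7
Step 4: on WHITE (8,4): turn R to W, flip to black, move to (8,3). |black|=8
Step 5: on BLACK (8,3): turn L to S, flip to white, move to (9,3). |black|=7
Step 6: on WHITE (9,3): turn R to W, flip to black, move to (9,2). |black|=8
Step 7: on WHITE (9,2): turn R to N, flip to black, move to (8,2). |black|=9
Step 8: on WHITE (8,2): turn R to E, flip to black, move to (8,3). |black|=10
Step 9: on WHITE (8,3): turn R to S, flip to black, move to (9,3). |black|=11
Step 10: on BLACK (9,3): turn L to E, flip to white, move to (9,4). |black|=10
Step 11: on WHITE (9,4): turn R to S, flip to black, move to (10,4). |black|=11
Step 12: on WHITE (10,4): turn R to W, flip to black, move to (10,3). |black|=12
Step 13: on WHITE (10,3): turn R to N, flip to black, move to (9,3). |black|=13
Step 14: on WHITE (9,3): turn R to E, flip to black, move to (9,4). |black|=14
Step 15: on BLACK (9,4): turn L to N, flip to white, move to (8,4). |black|=13
Step 16: on BLACK (8,4): turn L to W, flip to white, move to (8,3). |black|=12
Step 17: on BLACK (8,3): turn L to S, flip to white, move to (9,3). |black|=11
Step 18: on BLACK (9,3): turn L to E, flip to white, move to (9,4). |black|=10
Step 19: on WHITE (9,4): turn R to S, flip to black, move to (10,4). |black|=11

Answer: 11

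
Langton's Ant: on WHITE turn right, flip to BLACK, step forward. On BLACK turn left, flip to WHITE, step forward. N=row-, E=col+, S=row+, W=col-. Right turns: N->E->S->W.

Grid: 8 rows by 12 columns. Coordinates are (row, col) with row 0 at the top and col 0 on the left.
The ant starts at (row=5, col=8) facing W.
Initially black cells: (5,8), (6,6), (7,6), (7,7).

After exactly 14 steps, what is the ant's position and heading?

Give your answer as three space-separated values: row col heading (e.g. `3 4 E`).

Answer: 6 9 W

Derivation:
Step 1: on BLACK (5,8): turn L to S, flip to white, move to (6,8). |black|=3
Step 2: on WHITE (6,8): turn R to W, flip to black, move to (6,7). |black|=4
Step 3: on WHITE (6,7): turn R to N, flip to black, move to (5,7). |black|=5
Step 4: on WHITE (5,7): turn R to E, flip to black, move to (5,8). |black|=6
Step 5: on WHITE (5,8): turn R to S, flip to black, move to (6,8). |black|=7
Step 6: on BLACK (6,8): turn L to E, flip to white, move to (6,9). |black|=6
Step 7: on WHITE (6,9): turn R to S, flip to black, move to (7,9). |black|=7
Step 8: on WHITE (7,9): turn R to W, flip to black, move to (7,8). |black|=8
Step 9: on WHITE (7,8): turn R to N, flip to black, move to (6,8). |black|=9
Step 10: on WHITE (6,8): turn R to E, flip to black, move to (6,9). |black|=10
Step 11: on BLACK (6,9): turn L to N, flip to white, move to (5,9). |black|=9
Step 12: on WHITE (5,9): turn R to E, flip to black, move to (5,10). |black|=10
Step 13: on WHITE (5,10): turn R to S, flip to black, move to (6,10). |black|=11
Step 14: on WHITE (6,10): turn R to W, flip to black, move to (6,9). |black|=12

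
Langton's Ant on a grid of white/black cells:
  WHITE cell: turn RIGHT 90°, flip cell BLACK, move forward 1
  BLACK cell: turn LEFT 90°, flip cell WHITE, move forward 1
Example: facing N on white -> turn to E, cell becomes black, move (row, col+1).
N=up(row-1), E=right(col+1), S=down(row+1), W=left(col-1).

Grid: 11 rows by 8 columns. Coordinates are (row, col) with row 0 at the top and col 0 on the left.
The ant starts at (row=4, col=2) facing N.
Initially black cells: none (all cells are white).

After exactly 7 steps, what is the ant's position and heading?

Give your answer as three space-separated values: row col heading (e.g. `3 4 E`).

Answer: 3 2 E

Derivation:
Step 1: on WHITE (4,2): turn R to E, flip to black, move to (4,3). |black|=1
Step 2: on WHITE (4,3): turn R to S, flip to black, move to (5,3). |black|=2
Step 3: on WHITE (5,3): turn R to W, flip to black, move to (5,2). |black|=3
Step 4: on WHITE (5,2): turn R to N, flip to black, move to (4,2). |black|=4
Step 5: on BLACK (4,2): turn L to W, flip to white, move to (4,1). |black|=3
Step 6: on WHITE (4,1): turn R to N, flip to black, move to (3,1). |black|=4
Step 7: on WHITE (3,1): turn R to E, flip to black, move to (3,2). |black|=5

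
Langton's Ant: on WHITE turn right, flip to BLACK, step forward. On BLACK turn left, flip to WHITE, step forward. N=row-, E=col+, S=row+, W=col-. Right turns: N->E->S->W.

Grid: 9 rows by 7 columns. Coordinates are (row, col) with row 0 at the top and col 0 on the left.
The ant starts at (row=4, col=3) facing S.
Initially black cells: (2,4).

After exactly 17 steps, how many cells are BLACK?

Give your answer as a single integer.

Step 1: on WHITE (4,3): turn R to W, flip to black, move to (4,2). |black|=2
Step 2: on WHITE (4,2): turn R to N, flip to black, move to (3,2). |black|=3
Step 3: on WHITE (3,2): turn R to E, flip to black, move to (3,3). |black|=4
Step 4: on WHITE (3,3): turn R to S, flip to black, move to (4,3). |black|=5
Step 5: on BLACK (4,3): turn L to E, flip to white, move to (4,4). |black|=4
Step 6: on WHITE (4,4): turn R to S, flip to black, move to (5,4). |black|=5
Step 7: on WHITE (5,4): turn R to W, flip to black, move to (5,3). |black|=6
Step 8: on WHITE (5,3): turn R to N, flip to black, move to (4,3). |black|=7
Step 9: on WHITE (4,3): turn R to E, flip to black, move to (4,4). |black|=8
Step 10: on BLACK (4,4): turn L to N, flip to white, move to (3,4). |black|=7
Step 11: on WHITE (3,4): turn R to E, flip to black, move to (3,5). |black|=8
Step 12: on WHITE (3,5): turn R to S, flip to black, move to (4,5). |black|=9
Step 13: on WHITE (4,5): turn R to W, flip to black, move to (4,4). |black|=10
Step 14: on WHITE (4,4): turn R to N, flip to black, move to (3,4). |black|=11
Step 15: on BLACK (3,4): turn L to W, flip to white, move to (3,3). |black|=10
Step 16: on BLACK (3,3): turn L to S, flip to white, move to (4,3). |black|=9
Step 17: on BLACK (4,3): turn L to E, flip to white, move to (4,4). |black|=8

Answer: 8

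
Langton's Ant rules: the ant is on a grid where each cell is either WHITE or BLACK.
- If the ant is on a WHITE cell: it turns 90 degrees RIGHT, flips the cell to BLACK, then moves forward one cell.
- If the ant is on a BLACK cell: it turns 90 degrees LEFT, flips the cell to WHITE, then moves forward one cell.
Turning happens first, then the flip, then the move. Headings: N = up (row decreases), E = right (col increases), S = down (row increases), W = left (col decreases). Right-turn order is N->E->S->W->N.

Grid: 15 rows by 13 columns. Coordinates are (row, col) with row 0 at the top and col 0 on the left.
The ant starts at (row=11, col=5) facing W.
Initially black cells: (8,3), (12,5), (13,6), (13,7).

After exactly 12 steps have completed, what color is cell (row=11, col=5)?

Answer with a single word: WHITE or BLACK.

Answer: WHITE

Derivation:
Step 1: on WHITE (11,5): turn R to N, flip to black, move to (10,5). |black|=5
Step 2: on WHITE (10,5): turn R to E, flip to black, move to (10,6). |black|=6
Step 3: on WHITE (10,6): turn R to S, flip to black, move to (11,6). |black|=7
Step 4: on WHITE (11,6): turn R to W, flip to black, move to (11,5). |black|=8
Step 5: on BLACK (11,5): turn L to S, flip to white, move to (12,5). |black|=7
Step 6: on BLACK (12,5): turn L to E, flip to white, move to (12,6). |black|=6
Step 7: on WHITE (12,6): turn R to S, flip to black, move to (13,6). |black|=7
Step 8: on BLACK (13,6): turn L to E, flip to white, move to (13,7). |black|=6
Step 9: on BLACK (13,7): turn L to N, flip to white, move to (12,7). |black|=5
Step 10: on WHITE (12,7): turn R to E, flip to black, move to (12,8). |black|=6
Step 11: on WHITE (12,8): turn R to S, flip to black, move to (13,8). |black|=7
Step 12: on WHITE (13,8): turn R to W, flip to black, move to (13,7). |black|=8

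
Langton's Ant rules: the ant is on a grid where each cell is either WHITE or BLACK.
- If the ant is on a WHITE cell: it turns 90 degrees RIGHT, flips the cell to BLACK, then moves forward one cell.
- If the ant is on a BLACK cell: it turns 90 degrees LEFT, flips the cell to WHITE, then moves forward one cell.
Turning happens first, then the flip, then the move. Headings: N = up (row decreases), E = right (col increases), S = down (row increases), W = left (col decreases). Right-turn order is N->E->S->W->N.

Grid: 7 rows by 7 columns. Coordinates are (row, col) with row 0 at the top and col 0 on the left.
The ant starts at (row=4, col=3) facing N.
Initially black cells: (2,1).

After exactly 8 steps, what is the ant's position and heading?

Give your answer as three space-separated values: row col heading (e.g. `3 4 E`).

Answer: 4 3 S

Derivation:
Step 1: on WHITE (4,3): turn R to E, flip to black, move to (4,4). |black|=2
Step 2: on WHITE (4,4): turn R to S, flip to black, move to (5,4). |black|=3
Step 3: on WHITE (5,4): turn R to W, flip to black, move to (5,3). |black|=4
Step 4: on WHITE (5,3): turn R to N, flip to black, move to (4,3). |black|=5
Step 5: on BLACK (4,3): turn L to W, flip to white, move to (4,2). |black|=4
Step 6: on WHITE (4,2): turn R to N, flip to black, move to (3,2). |black|=5
Step 7: on WHITE (3,2): turn R to E, flip to black, move to (3,3). |black|=6
Step 8: on WHITE (3,3): turn R to S, flip to black, move to (4,3). |black|=7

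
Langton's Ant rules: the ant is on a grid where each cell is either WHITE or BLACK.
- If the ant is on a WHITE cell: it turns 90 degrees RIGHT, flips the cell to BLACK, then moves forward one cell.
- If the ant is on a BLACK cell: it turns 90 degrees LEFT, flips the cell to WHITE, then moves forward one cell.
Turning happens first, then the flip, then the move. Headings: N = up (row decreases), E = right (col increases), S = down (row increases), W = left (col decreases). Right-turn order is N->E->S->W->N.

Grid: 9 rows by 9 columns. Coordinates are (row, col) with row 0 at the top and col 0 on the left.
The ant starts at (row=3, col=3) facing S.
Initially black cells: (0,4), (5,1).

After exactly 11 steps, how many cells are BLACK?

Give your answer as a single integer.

Answer: 9

Derivation:
Step 1: on WHITE (3,3): turn R to W, flip to black, move to (3,2). |black|=3
Step 2: on WHITE (3,2): turn R to N, flip to black, move to (2,2). |black|=4
Step 3: on WHITE (2,2): turn R to E, flip to black, move to (2,3). |black|=5
Step 4: on WHITE (2,3): turn R to S, flip to black, move to (3,3). |black|=6
Step 5: on BLACK (3,3): turn L to E, flip to white, move to (3,4). |black|=5
Step 6: on WHITE (3,4): turn R to S, flip to black, move to (4,4). |black|=6
Step 7: on WHITE (4,4): turn R to W, flip to black, move to (4,3). |black|=7
Step 8: on WHITE (4,3): turn R to N, flip to black, move to (3,3). |black|=8
Step 9: on WHITE (3,3): turn R to E, flip to black, move to (3,4). |black|=9
Step 10: on BLACK (3,4): turn L to N, flip to white, move to (2,4). |black|=8
Step 11: on WHITE (2,4): turn R to E, flip to black, move to (2,5). |black|=9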